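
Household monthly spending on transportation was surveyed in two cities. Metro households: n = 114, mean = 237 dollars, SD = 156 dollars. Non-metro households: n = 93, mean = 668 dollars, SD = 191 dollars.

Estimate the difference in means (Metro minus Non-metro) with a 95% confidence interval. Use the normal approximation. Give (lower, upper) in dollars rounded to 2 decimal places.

(-479.24, -382.76)

Standard errors of each mean: 156/√114 = 14.6107 and 191/√93 = 19.8058.
SE(x̄₁ − x̄₂) = √(14.6107² + 19.8058²) = 24.6118 for independent samples with unequal variances.
With z* = 1.960, the margin is 1.960 × 24.6118 = 48.2391.
x̄₁ − x̄₂ = 237 − 668 = -431.0000; the interval is -431.0000 ± 48.2391 = (-479.24, -382.76).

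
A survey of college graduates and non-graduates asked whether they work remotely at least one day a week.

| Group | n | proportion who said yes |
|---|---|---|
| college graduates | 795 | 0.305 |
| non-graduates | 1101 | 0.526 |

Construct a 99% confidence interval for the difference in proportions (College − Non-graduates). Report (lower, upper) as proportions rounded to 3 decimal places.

The two standard errors are √(0.3050×0.6950/795) = 0.01633 and √(0.5260×0.4740/1101) = 0.01505.
Because the samples are independent, SE_diff = √(0.01633² + 0.01505²) = 0.02221.
Using z* = 2.576 for 99%, ME = 2.576 × 0.02221 = 0.05721.
p̂₁ − p̂₂ = -0.2210; interval -0.2210 ± 0.05721 gives (-0.278, -0.164).

(-0.278, -0.164)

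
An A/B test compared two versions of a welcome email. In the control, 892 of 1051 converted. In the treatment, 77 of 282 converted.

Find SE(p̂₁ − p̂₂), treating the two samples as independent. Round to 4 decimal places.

First, p̂₁ = 892/1051 = 0.8487; p̂₂ = 77/282 = 0.2730.
The two standard errors are √(0.8487×0.1513/1051) = 0.01105 and √(0.2730×0.7270/282) = 0.02653.
Because the samples are independent, SE_diff = √(0.01105² + 0.02653²) = 0.02874.

0.0287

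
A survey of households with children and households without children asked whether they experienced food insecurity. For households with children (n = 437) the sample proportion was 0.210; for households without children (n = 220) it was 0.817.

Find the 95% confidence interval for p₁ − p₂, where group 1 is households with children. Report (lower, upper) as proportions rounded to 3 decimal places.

(-0.671, -0.543)

SE₁ = √(p̂₁(1−p̂₁)/n₁) = √(0.2100·0.7900/437) = 0.01948; SE₂ = √(0.8170·0.1830/220) = 0.02607.
Independent samples: SE of the difference = √(SE₁² + SE₂²) = √(0.0003794704 + 0.0006796449) = 0.03254.
z* for 95% confidence is 1.960, so the margin of error is 1.960 × 0.03254 = 0.06378.
Point estimate p̂₁ − p̂₂ = 0.2100 − 0.8170 = -0.6070.
-0.6070 ± 0.06378 → (-0.671, -0.543).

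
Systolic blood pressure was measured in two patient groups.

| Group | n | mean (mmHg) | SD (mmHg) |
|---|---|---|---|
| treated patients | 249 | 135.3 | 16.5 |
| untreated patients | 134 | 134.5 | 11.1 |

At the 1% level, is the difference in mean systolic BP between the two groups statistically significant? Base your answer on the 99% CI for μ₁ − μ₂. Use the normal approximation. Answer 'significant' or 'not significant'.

Standard errors of each mean: 16.5/√249 = 1.0456 and 11.1/√134 = 0.9589.
SE(x̄₁ − x̄₂) = √(1.0456² + 0.9589²) = 1.4187 for independent samples with unequal variances.
With z* = 2.576, the margin is 2.576 × 1.4187 = 3.6546.
x̄₁ − x̄₂ = 135.3 − 134.5 = 0.8000; the interval is 0.8000 ± 3.6546 = (-2.8546, 4.4546).
The interval (-2.8546, 4.4546) contains 0, so the difference is not significant.

not significant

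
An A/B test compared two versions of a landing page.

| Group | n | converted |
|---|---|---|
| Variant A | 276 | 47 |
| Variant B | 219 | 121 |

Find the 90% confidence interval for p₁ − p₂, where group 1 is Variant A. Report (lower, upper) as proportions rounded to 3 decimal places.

p̂₁ = 47/276 = 0.1703 and p̂₂ = 121/219 = 0.5525.
SE₁ = √(p̂₁(1−p̂₁)/n₁) = √(0.1703·0.8297/276) = 0.02263; SE₂ = √(0.5525·0.4475/219) = 0.03360.
Independent samples: SE of the difference = √(SE₁² + SE₂²) = √(0.0005121169 + 0.00112896) = 0.04051.
z* for 90% confidence is 1.645, so the margin of error is 1.645 × 0.04051 = 0.06664.
Point estimate p̂₁ − p̂₂ = 0.1703 − 0.5525 = -0.3822.
-0.3822 ± 0.06664 → (-0.449, -0.316).

(-0.449, -0.316)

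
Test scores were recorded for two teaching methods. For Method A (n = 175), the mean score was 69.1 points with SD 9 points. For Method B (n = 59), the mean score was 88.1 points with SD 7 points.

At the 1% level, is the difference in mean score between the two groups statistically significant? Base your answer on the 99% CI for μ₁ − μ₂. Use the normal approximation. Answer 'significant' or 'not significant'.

significant

Per-group SEs: s₁/√n₁ = 9/√175 = 0.6803, s₂/√n₂ = 7/√59 = 0.9113.
Unpooled SE of the difference: √(0.46280809 + 0.83046769) = 1.1372.
Margin of error = z* · SE = 2.576 × 1.1372 = 2.9294.
x̄₁ − x̄₂ = 69.1 − 88.1 = -19.0000.
CI: -19.0000 ± 2.9294 = (-21.9294, -16.0706).
The interval (-21.9294, -16.0706) does not contain 0, so the difference is significant.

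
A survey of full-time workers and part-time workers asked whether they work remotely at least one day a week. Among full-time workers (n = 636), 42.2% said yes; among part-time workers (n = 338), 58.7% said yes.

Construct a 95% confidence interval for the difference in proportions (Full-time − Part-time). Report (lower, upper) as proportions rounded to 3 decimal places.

The two standard errors are √(0.4220×0.5780/636) = 0.01958 and √(0.5870×0.4130/338) = 0.02678.
Because the samples are independent, SE_diff = √(0.01958² + 0.02678²) = 0.03317.
Using z* = 1.960 for 95%, ME = 1.960 × 0.03317 = 0.06501.
p̂₁ − p̂₂ = -0.1650; interval -0.1650 ± 0.06501 gives (-0.230, -0.100).

(-0.230, -0.100)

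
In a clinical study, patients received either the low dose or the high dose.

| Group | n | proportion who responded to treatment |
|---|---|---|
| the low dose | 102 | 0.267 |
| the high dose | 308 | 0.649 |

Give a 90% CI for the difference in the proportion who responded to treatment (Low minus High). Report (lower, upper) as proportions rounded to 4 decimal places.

SE₁ = √(p̂₁(1−p̂₁)/n₁) = √(0.2670·0.7330/102) = 0.04380; SE₂ = √(0.6490·0.3510/308) = 0.02720.
Independent samples: SE of the difference = √(SE₁² + SE₂²) = √(0.00191844 + 0.00073984) = 0.05156.
z* for 90% confidence is 1.645, so the margin of error is 1.645 × 0.05156 = 0.08482.
Point estimate p̂₁ − p̂₂ = 0.2670 − 0.6490 = -0.3820.
-0.3820 ± 0.08482 → (-0.4668, -0.2972).

(-0.4668, -0.2972)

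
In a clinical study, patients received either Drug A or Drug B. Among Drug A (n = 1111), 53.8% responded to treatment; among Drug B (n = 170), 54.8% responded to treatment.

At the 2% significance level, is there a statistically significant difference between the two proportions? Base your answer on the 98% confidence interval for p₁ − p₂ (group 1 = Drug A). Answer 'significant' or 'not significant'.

The two standard errors are √(0.5380×0.4620/1111) = 0.01496 and √(0.5480×0.4520/170) = 0.03817.
Because the samples are independent, SE_diff = √(0.01496² + 0.03817²) = 0.04100.
Using z* = 2.326 for 98%, ME = 2.326 × 0.04100 = 0.09537.
p̂₁ − p̂₂ = -0.0100; interval -0.0100 ± 0.09537 gives (-0.10537, 0.08537).
The interval (-0.10537, 0.08537) contains 0, so the difference is not significant.

not significant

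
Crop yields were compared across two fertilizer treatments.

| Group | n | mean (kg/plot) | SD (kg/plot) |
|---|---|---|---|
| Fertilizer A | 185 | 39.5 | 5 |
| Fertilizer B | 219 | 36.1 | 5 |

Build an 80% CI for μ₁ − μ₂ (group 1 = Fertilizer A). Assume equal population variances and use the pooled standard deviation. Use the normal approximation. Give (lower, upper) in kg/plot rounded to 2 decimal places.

(2.76, 4.04)

Pooled variance s_p² = [184·5² + 218·5²] / (185+219−2) = 25.0000, so s_p = 5.0000.
SE_diff = s_p·√(1/n₁ + 1/n₂) = 5.0000·√(1/185 + 1/219) = 0.4993.
z* = 1.282; margin = 1.282 × 0.4993 = 0.6401.
Difference = 39.5 − 36.1 = 3.4000.
3.4000 ± 0.6401 → (2.76, 4.04).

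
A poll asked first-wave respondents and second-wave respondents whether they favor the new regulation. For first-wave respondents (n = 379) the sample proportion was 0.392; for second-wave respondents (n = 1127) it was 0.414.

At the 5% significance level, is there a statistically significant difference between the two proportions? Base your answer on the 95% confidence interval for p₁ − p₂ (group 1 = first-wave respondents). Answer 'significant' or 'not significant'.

The two standard errors are √(0.3920×0.6080/379) = 0.02508 and √(0.4140×0.5860/1127) = 0.01467.
Because the samples are independent, SE_diff = √(0.02508² + 0.01467²) = 0.02906.
Using z* = 1.960 for 95%, ME = 1.960 × 0.02906 = 0.05696.
p̂₁ − p̂₂ = -0.0220; interval -0.0220 ± 0.05696 gives (-0.07896, 0.03496).
The interval (-0.07896, 0.03496) contains 0, so the difference is not significant.

not significant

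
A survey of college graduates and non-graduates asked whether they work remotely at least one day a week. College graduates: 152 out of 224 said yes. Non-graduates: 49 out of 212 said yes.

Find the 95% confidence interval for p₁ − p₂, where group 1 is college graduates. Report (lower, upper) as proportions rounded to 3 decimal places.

(0.364, 0.531)

p̂₁ = 152/224 = 0.6786 and p̂₂ = 49/212 = 0.2311.
SE₁ = √(p̂₁(1−p̂₁)/n₁) = √(0.6786·0.3214/224) = 0.03120; SE₂ = √(0.2311·0.7689/212) = 0.02895.
Independent samples: SE of the difference = √(SE₁² + SE₂²) = √(0.00097344 + 0.0008381025) = 0.04256.
z* for 95% confidence is 1.960, so the margin of error is 1.960 × 0.04256 = 0.08342.
Point estimate p̂₁ − p̂₂ = 0.6786 − 0.2311 = 0.4475.
0.4475 ± 0.08342 → (0.364, 0.531).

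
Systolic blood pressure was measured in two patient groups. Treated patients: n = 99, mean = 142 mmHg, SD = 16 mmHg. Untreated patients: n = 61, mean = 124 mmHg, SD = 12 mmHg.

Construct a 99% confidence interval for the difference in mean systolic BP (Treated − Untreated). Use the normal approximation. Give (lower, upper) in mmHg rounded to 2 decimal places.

(12.27, 23.73)

Per-group SEs: s₁/√n₁ = 16/√99 = 1.6081, s₂/√n₂ = 12/√61 = 1.5364.
Unpooled SE of the difference: √(2.58598561 + 2.36052496) = 2.2241.
Margin of error = z* · SE = 2.576 × 2.2241 = 5.7293.
x̄₁ − x̄₂ = 142 − 124 = 18.0000.
CI: 18.0000 ± 5.7293 = (12.27, 23.73).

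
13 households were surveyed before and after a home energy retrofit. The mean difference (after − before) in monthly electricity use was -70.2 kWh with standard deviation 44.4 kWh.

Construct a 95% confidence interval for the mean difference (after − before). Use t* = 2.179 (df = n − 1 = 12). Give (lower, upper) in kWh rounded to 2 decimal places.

This is a matched-pairs design, so SE = s_d/√n = 44.4/√13 = 12.3143.
Margin = 2.179 × 12.3143 = 26.8329; the interval is -70.2 ± 26.8329 = (-97.03, -43.37).

(-97.03, -43.37)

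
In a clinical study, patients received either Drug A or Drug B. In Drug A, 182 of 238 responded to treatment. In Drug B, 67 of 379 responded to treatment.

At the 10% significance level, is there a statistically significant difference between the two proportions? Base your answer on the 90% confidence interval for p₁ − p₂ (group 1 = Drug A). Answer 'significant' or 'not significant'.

significant

p̂₁ = 182/238 = 0.7647 and p̂₂ = 67/379 = 0.1768.
SE₁ = √(p̂₁(1−p̂₁)/n₁) = √(0.7647·0.2353/238) = 0.02750; SE₂ = √(0.1768·0.8232/379) = 0.01960.
Independent samples: SE of the difference = √(SE₁² + SE₂²) = √(0.00075625 + 0.00038416) = 0.03377.
z* for 90% confidence is 1.645, so the margin of error is 1.645 × 0.03377 = 0.05555.
Point estimate p̂₁ − p̂₂ = 0.7647 − 0.1768 = 0.5879.
0.5879 ± 0.05555 → (0.53235, 0.64345).
The interval (0.53235, 0.64345) does not contain 0, so the difference is significant.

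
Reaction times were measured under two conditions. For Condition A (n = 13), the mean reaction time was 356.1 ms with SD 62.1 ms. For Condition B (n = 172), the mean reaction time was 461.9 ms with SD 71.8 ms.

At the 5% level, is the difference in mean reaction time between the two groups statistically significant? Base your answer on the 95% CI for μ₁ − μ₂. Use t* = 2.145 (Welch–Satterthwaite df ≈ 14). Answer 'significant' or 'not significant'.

significant

Per-group SEs: s₁/√n₁ = 62.1/√13 = 17.2234, s₂/√n₂ = 71.8/√172 = 5.4747.
Unpooled SE of the difference: √(296.64550756 + 29.97234009) = 18.0726.
Margin of error = t* · SE = 2.145 × 18.0726 = 38.7657.
x̄₁ − x̄₂ = 356.1 − 461.9 = -105.8000.
CI: -105.8000 ± 38.7657 = (-144.5657, -67.0343).
The interval (-144.5657, -67.0343) does not contain 0, so the difference is significant.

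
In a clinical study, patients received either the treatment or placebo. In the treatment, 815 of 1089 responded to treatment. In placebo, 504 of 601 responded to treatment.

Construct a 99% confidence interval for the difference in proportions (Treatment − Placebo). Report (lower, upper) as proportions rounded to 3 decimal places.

(-0.142, -0.039)

Sample proportions: 815/1089 = 0.7484, 504/601 = 0.8386.
Each SE is √(p̂(1−p̂)/n): √(0.7484·0.2516/1089) = 0.01315 and √(0.8386·0.1614/601) = 0.01501.
SE(p̂₁ − p̂₂) = √(SE₁² + SE₂²) = √(0.0001729225 + 0.0002253001) = 0.01996, since the two samples are independent.
At 99% confidence z* = 2.576; margin = 2.576 × 0.01996 = 0.05142.
The difference is 0.7484 − 0.8386 = -0.0902, so the interval is -0.0902 ± 0.05142 = (-0.142, -0.039).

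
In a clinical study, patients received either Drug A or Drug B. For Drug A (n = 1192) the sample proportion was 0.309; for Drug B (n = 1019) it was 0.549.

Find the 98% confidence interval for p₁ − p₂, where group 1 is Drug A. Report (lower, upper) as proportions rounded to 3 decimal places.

SE₁ = √(p̂₁(1−p̂₁)/n₁) = √(0.3090·0.6910/1192) = 0.01338; SE₂ = √(0.5490·0.4510/1019) = 0.01559.
Independent samples: SE of the difference = √(SE₁² + SE₂²) = √(0.0001790244 + 0.0002430481) = 0.02054.
z* for 98% confidence is 2.326, so the margin of error is 2.326 × 0.02054 = 0.04778.
Point estimate p̂₁ − p̂₂ = 0.3090 − 0.5490 = -0.2400.
-0.2400 ± 0.04778 → (-0.288, -0.192).

(-0.288, -0.192)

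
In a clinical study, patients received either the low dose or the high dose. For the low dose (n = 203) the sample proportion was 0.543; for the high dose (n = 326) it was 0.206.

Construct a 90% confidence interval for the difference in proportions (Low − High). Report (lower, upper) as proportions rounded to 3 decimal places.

(0.269, 0.405)

Each SE is √(p̂(1−p̂)/n): √(0.5430·0.4570/203) = 0.03496 and √(0.2060·0.7940/326) = 0.02240.
SE(p̂₁ − p̂₂) = √(SE₁² + SE₂²) = √(0.0012222016 + 0.00050176) = 0.04152, since the two samples are independent.
At 90% confidence z* = 1.645; margin = 1.645 × 0.04152 = 0.06830.
The difference is 0.5430 − 0.2060 = 0.3370, so the interval is 0.3370 ± 0.06830 = (0.269, 0.405).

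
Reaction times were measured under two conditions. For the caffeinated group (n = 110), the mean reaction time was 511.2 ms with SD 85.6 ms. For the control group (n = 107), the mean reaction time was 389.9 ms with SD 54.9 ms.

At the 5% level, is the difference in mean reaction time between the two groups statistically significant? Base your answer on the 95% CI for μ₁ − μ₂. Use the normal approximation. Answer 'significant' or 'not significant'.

Standard errors of each mean: 85.6/√110 = 8.1616 and 54.9/√107 = 5.3074.
SE(x̄₁ − x̄₂) = √(8.1616² + 5.3074²) = 9.7355 for independent samples with unequal variances.
With z* = 1.960, the margin is 1.960 × 9.7355 = 19.0816.
x̄₁ − x̄₂ = 511.2 − 389.9 = 121.3000; the interval is 121.3000 ± 19.0816 = (102.2184, 140.3816).
The interval (102.2184, 140.3816) does not contain 0, so the difference is significant.

significant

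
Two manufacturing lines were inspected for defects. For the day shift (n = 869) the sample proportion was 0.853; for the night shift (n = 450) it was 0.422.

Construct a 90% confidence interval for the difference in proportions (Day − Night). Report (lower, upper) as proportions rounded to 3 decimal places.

Each SE is √(p̂(1−p̂)/n): √(0.8530·0.1470/869) = 0.01201 and √(0.4220·0.5780/450) = 0.02328.
SE(p̂₁ − p̂₂) = √(SE₁² + SE₂²) = √(0.0001442401 + 0.0005419584) = 0.02620, since the two samples are independent.
At 90% confidence z* = 1.645; margin = 1.645 × 0.02620 = 0.04310.
The difference is 0.8530 − 0.4220 = 0.4310, so the interval is 0.4310 ± 0.04310 = (0.388, 0.474).

(0.388, 0.474)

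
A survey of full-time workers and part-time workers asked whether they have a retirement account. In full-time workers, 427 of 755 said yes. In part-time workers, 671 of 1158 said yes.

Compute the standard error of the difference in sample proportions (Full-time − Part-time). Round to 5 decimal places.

0.02315

Sample proportions: 427/755 = 0.5656, 671/1158 = 0.5794.
Each SE is √(p̂(1−p̂)/n): √(0.5656·0.4344/755) = 0.01804 and √(0.5794·0.4206/1158) = 0.01451.
SE(p̂₁ − p̂₂) = √(SE₁² + SE₂²) = √(0.0003254416 + 0.0002105401) = 0.02315, since the two samples are independent.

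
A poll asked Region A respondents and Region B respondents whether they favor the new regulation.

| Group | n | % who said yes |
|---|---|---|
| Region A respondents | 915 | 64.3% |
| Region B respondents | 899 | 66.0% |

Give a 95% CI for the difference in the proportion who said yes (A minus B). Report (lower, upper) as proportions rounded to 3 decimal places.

(-0.061, 0.027)

Each SE is √(p̂(1−p̂)/n): √(0.6430·0.3570/915) = 0.01584 and √(0.6600·0.3400/899) = 0.01580.
SE(p̂₁ − p̂₂) = √(SE₁² + SE₂²) = √(0.0002509056 + 0.00024964) = 0.02237, since the two samples are independent.
At 95% confidence z* = 1.960; margin = 1.960 × 0.02237 = 0.04385.
The difference is 0.6430 − 0.6600 = -0.0170, so the interval is -0.0170 ± 0.04385 = (-0.061, 0.027).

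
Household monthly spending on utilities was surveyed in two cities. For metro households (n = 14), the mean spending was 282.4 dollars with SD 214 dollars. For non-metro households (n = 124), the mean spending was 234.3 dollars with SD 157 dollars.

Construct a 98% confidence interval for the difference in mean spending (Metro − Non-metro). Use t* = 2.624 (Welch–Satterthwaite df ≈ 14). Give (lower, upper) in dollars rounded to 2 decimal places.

SE₁ = s₁/√n₁ = 214/√14 = 57.1939; SE₂ = 157/√124 = 14.0990.
Independent samples, unequal variances: SE_diff = √(SE₁² + SE₂²) = √(3271.14219721 + 198.781801) = 58.9061.
t* = 2.624, so margin of error = 2.624 × 58.9061 = 154.5696.
Difference in means = 282.4 − 234.3 = 48.1000.
48.1000 ± 154.5696 → (-106.47, 202.67).

(-106.47, 202.67)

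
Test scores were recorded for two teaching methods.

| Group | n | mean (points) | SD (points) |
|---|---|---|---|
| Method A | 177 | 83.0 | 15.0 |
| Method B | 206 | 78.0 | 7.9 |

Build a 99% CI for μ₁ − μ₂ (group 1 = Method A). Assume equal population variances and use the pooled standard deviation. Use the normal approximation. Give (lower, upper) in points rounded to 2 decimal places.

(1.90, 8.10)

s_p = √[((n₁−1)s₁² + (n₂−1)s₂²)/(n₁+n₂−2)] = √[(176·15.0² + 205·7.9²)/381] = 11.7268.
SE = 11.7268·√(1/177 + 1/206) = 1.2019.
With z* = 2.576, margin = 2.576 × 1.2019 = 3.0961.
x̄₁ − x̄₂ = 83.0 − 78.0 = 5.0000; interval 5.0000 ± 3.0961 = (1.90, 8.10).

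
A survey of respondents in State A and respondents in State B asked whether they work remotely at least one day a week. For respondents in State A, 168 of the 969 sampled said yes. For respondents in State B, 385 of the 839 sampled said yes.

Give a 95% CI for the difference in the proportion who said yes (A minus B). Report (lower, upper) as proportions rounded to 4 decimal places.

p̂₁ = 168/969 = 0.1734 and p̂₂ = 385/839 = 0.4589.
SE₁ = √(p̂₁(1−p̂₁)/n₁) = √(0.1734·0.8266/969) = 0.01216; SE₂ = √(0.4589·0.5411/839) = 0.01720.
Independent samples: SE of the difference = √(SE₁² + SE₂²) = √(0.0001478656 + 0.00029584) = 0.02106.
z* for 95% confidence is 1.960, so the margin of error is 1.960 × 0.02106 = 0.04128.
Point estimate p̂₁ − p̂₂ = 0.1734 − 0.4589 = -0.2855.
-0.2855 ± 0.04128 → (-0.3268, -0.2442).

(-0.3268, -0.2442)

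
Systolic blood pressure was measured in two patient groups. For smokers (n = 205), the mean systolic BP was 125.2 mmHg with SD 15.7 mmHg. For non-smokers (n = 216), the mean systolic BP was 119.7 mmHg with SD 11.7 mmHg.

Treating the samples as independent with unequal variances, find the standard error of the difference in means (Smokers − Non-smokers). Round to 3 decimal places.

SE₁ = s₁/√n₁ = 15.7/√205 = 1.0965; SE₂ = 11.7/√216 = 0.7961.
Independent samples, unequal variances: SE_diff = √(SE₁² + SE₂²) = √(1.20231225 + 0.63377521) = 1.3550.

1.355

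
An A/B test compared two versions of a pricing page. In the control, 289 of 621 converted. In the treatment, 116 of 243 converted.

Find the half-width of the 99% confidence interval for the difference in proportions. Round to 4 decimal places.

First, p̂₁ = 289/621 = 0.4654; p̂₂ = 116/243 = 0.4774.
The two standard errors are √(0.4654×0.5346/621) = 0.02002 and √(0.4774×0.5226/243) = 0.03204.
Because the samples are independent, SE_diff = √(0.02002² + 0.03204²) = 0.03778.
Using z* = 2.576 for 99%, ME = 2.576 × 0.03778 = 0.09732.

0.0973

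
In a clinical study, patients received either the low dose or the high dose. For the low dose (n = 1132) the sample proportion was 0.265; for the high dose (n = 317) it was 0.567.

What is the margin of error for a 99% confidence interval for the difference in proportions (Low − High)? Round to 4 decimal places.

SE₁ = √(p̂₁(1−p̂₁)/n₁) = √(0.2650·0.7350/1132) = 0.01312; SE₂ = √(0.5670·0.4330/317) = 0.02783.
Independent samples: SE of the difference = √(SE₁² + SE₂²) = √(0.0001721344 + 0.0007745089) = 0.03077.
z* for 99% confidence is 2.576, so the margin of error is 2.576 × 0.03077 = 0.07926.

0.0793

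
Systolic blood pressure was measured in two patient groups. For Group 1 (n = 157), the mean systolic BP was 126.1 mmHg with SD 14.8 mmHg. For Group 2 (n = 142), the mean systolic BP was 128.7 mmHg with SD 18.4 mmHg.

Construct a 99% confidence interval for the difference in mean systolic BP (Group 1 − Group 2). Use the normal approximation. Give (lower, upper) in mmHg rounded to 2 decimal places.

Standard errors of each mean: 14.8/√157 = 1.1812 and 18.4/√142 = 1.5441.
SE(x̄₁ − x̄₂) = √(1.1812² + 1.5441²) = 1.9441 for independent samples with unequal variances.
With z* = 2.576, the margin is 2.576 × 1.9441 = 5.0080.
x̄₁ − x̄₂ = 126.1 − 128.7 = -2.6000; the interval is -2.6000 ± 5.0080 = (-7.61, 2.41).

(-7.61, 2.41)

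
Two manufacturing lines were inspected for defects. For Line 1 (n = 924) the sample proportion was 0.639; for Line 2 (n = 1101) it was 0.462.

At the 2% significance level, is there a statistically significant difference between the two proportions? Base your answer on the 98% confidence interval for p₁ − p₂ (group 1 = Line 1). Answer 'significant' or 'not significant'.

significant

The two standard errors are √(0.6390×0.3610/924) = 0.01580 and √(0.4620×0.5380/1101) = 0.01503.
Because the samples are independent, SE_diff = √(0.01580² + 0.01503²) = 0.02181.
Using z* = 2.326 for 98%, ME = 2.326 × 0.02181 = 0.05073.
p̂₁ − p̂₂ = 0.1770; interval 0.1770 ± 0.05073 gives (0.12627, 0.22773).
The interval (0.12627, 0.22773) does not contain 0, so the difference is significant.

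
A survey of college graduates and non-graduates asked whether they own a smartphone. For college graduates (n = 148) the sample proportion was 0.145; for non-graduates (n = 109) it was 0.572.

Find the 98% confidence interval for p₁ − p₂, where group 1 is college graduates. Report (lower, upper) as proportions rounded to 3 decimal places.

The two standard errors are √(0.1450×0.8550/148) = 0.02894 and √(0.5720×0.4280/109) = 0.04739.
Because the samples are independent, SE_diff = √(0.02894² + 0.04739²) = 0.05553.
Using z* = 2.326 for 98%, ME = 2.326 × 0.05553 = 0.12916.
p̂₁ − p̂₂ = -0.4270; interval -0.4270 ± 0.12916 gives (-0.556, -0.298).

(-0.556, -0.298)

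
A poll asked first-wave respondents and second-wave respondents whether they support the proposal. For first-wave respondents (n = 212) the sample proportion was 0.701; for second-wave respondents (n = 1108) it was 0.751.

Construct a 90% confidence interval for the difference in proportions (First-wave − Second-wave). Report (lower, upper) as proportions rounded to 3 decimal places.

(-0.106, 0.006)

Each SE is √(p̂(1−p̂)/n): √(0.7010·0.2990/212) = 0.03144 and √(0.7510·0.2490/1108) = 0.01299.
SE(p̂₁ − p̂₂) = √(SE₁² + SE₂²) = √(0.0009884736 + 0.0001687401) = 0.03402, since the two samples are independent.
At 90% confidence z* = 1.645; margin = 1.645 × 0.03402 = 0.05596.
The difference is 0.7010 − 0.7510 = -0.0500, so the interval is -0.0500 ± 0.05596 = (-0.106, 0.006).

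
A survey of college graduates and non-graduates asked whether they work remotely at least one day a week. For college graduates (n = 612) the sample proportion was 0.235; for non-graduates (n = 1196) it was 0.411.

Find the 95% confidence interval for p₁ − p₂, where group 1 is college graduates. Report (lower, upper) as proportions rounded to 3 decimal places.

Each SE is √(p̂(1−p̂)/n): √(0.2350·0.7650/612) = 0.01714 and √(0.4110·0.5890/1196) = 0.01423.
SE(p̂₁ − p̂₂) = √(SE₁² + SE₂²) = √(0.0002937796 + 0.0002024929) = 0.02228, since the two samples are independent.
At 95% confidence z* = 1.960; margin = 1.960 × 0.02228 = 0.04367.
The difference is 0.2350 − 0.4110 = -0.1760, so the interval is -0.1760 ± 0.04367 = (-0.220, -0.132).

(-0.220, -0.132)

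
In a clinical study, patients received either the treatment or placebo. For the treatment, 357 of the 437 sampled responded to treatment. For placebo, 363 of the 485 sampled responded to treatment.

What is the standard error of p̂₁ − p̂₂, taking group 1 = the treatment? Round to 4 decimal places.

0.0270

p̂₁ = 357/437 = 0.8169 and p̂₂ = 363/485 = 0.7485.
SE₁ = √(p̂₁(1−p̂₁)/n₁) = √(0.8169·0.1831/437) = 0.01850; SE₂ = √(0.7485·0.2515/485) = 0.01970.
Independent samples: SE of the difference = √(SE₁² + SE₂²) = √(0.00034225 + 0.00038809) = 0.02702.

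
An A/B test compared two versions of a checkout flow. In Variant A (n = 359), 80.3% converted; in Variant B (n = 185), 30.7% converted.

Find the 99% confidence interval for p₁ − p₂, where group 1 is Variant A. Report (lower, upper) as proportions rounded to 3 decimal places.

(0.393, 0.599)

SE₁ = √(p̂₁(1−p̂₁)/n₁) = √(0.8030·0.1970/359) = 0.02099; SE₂ = √(0.3070·0.6930/185) = 0.03391.
Independent samples: SE of the difference = √(SE₁² + SE₂²) = √(0.0004405801 + 0.0011498881) = 0.03988.
z* for 99% confidence is 2.576, so the margin of error is 2.576 × 0.03988 = 0.10273.
Point estimate p̂₁ − p̂₂ = 0.8030 − 0.3070 = 0.4960.
0.4960 ± 0.10273 → (0.393, 0.599).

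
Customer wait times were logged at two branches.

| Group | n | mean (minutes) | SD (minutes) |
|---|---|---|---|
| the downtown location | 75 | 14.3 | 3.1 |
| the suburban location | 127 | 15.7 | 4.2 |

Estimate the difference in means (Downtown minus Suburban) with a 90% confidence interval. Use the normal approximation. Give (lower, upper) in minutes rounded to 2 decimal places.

SE₁ = s₁/√n₁ = 3.1/√75 = 0.3580; SE₂ = 4.2/√127 = 0.3727.
Independent samples, unequal variances: SE_diff = √(SE₁² + SE₂²) = √(0.128164 + 0.13890529) = 0.5168.
z* = 1.645, so margin of error = 1.645 × 0.5168 = 0.8501.
Difference in means = 14.3 − 15.7 = -1.4000.
-1.4000 ± 0.8501 → (-2.25, -0.55).

(-2.25, -0.55)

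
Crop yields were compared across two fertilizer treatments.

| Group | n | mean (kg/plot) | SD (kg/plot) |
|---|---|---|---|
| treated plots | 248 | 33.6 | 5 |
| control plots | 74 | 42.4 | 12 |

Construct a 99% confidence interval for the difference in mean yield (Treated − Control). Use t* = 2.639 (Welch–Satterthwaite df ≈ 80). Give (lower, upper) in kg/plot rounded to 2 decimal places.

Per-group SEs: s₁/√n₁ = 5/√248 = 0.3175, s₂/√n₂ = 12/√74 = 1.3950.
Unpooled SE of the difference: √(0.10080625 + 1.946025) = 1.4307.
Margin of error = t* · SE = 2.639 × 1.4307 = 3.7756.
x̄₁ − x̄₂ = 33.6 − 42.4 = -8.8000.
CI: -8.8000 ± 3.7756 = (-12.58, -5.02).

(-12.58, -5.02)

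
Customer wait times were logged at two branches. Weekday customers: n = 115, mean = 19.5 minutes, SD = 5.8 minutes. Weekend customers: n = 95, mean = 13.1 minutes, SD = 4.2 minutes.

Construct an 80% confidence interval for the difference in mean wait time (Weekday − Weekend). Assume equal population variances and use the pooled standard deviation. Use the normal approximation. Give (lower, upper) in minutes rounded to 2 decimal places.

(5.49, 7.31)

Pooled variance s_p² = [114·5.8² + 94·4.2²] / (115+95−2) = 26.4092, so s_p = 5.1390.
SE_diff = s_p·√(1/n₁ + 1/n₂) = 5.1390·√(1/115 + 1/95) = 0.7125.
z* = 1.282; margin = 1.282 × 0.7125 = 0.9134.
Difference = 19.5 − 13.1 = 6.4000.
6.4000 ± 0.9134 → (5.49, 7.31).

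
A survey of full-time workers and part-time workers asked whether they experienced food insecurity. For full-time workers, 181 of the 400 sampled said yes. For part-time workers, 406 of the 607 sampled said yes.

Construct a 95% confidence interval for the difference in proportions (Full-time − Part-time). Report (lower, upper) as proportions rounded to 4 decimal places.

First, p̂₁ = 181/400 = 0.4525; p̂₂ = 406/607 = 0.6689.
The two standard errors are √(0.4525×0.5475/400) = 0.02489 and √(0.6689×0.3311/607) = 0.01910.
Because the samples are independent, SE_diff = √(0.02489² + 0.01910²) = 0.03137.
Using z* = 1.960 for 95%, ME = 1.960 × 0.03137 = 0.06149.
p̂₁ − p̂₂ = -0.2164; interval -0.2164 ± 0.06149 gives (-0.2779, -0.1549).

(-0.2779, -0.1549)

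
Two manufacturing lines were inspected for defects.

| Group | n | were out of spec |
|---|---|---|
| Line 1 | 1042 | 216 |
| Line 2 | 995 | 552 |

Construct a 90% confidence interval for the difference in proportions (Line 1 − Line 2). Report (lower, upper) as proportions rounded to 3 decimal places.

p̂₁ = 216/1042 = 0.2073 and p̂₂ = 552/995 = 0.5548.
SE₁ = √(p̂₁(1−p̂₁)/n₁) = √(0.2073·0.7927/1042) = 0.01256; SE₂ = √(0.5548·0.4452/995) = 0.01576.
Independent samples: SE of the difference = √(SE₁² + SE₂²) = √(0.0001577536 + 0.0002483776) = 0.02015.
z* for 90% confidence is 1.645, so the margin of error is 1.645 × 0.02015 = 0.03315.
Point estimate p̂₁ − p̂₂ = 0.2073 − 0.5548 = -0.3475.
-0.3475 ± 0.03315 → (-0.381, -0.314).

(-0.381, -0.314)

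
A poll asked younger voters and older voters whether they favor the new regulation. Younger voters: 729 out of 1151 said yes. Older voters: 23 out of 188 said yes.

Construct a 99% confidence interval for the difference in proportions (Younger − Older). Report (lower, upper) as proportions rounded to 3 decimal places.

(0.439, 0.583)

p̂₁ = 729/1151 = 0.6334 and p̂₂ = 23/188 = 0.1223.
SE₁ = √(p̂₁(1−p̂₁)/n₁) = √(0.6334·0.3666/1151) = 0.01420; SE₂ = √(0.1223·0.8777/188) = 0.02390.
Independent samples: SE of the difference = √(SE₁² + SE₂²) = √(0.00020164 + 0.00057121) = 0.02780.
z* for 99% confidence is 2.576, so the margin of error is 2.576 × 0.02780 = 0.07161.
Point estimate p̂₁ − p̂₂ = 0.6334 − 0.1223 = 0.5111.
0.5111 ± 0.07161 → (0.439, 0.583).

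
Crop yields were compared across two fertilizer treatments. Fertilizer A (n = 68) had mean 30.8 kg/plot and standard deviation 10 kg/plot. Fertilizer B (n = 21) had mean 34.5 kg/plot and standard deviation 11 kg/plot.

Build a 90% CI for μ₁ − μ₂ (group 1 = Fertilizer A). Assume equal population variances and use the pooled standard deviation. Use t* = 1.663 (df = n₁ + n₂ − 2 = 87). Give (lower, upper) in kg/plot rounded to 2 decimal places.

Pooled variance s_p² = [67·10² + 20·11²] / (68+21−2) = 104.8276, so s_p = 10.2385.
SE_diff = s_p·√(1/n₁ + 1/n₂) = 10.2385·√(1/68 + 1/21) = 2.5560.
t* = 1.663; margin = 1.663 × 2.5560 = 4.2506.
Difference = 30.8 − 34.5 = -3.7000.
-3.7000 ± 4.2506 → (-7.95, 0.55).

(-7.95, 0.55)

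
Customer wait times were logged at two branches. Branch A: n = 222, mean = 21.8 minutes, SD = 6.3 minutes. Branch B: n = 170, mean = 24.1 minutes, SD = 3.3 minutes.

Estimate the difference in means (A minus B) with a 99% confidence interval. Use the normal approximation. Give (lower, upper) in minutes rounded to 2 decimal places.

SE₁ = s₁/√n₁ = 6.3/√222 = 0.4228; SE₂ = 3.3/√170 = 0.2531.
Independent samples, unequal variances: SE_diff = √(SE₁² + SE₂²) = √(0.17875984 + 0.06405961) = 0.4928.
z* = 2.576, so margin of error = 2.576 × 0.4928 = 1.2695.
Difference in means = 21.8 − 24.1 = -2.3000.
-2.3000 ± 1.2695 → (-3.57, -1.03).

(-3.57, -1.03)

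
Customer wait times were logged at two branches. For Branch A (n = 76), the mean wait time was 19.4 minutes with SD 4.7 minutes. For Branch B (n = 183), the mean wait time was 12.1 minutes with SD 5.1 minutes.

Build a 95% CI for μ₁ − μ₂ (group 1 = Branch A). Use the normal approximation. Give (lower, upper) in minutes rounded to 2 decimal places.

SE₁ = s₁/√n₁ = 4.7/√76 = 0.5391; SE₂ = 5.1/√183 = 0.3770.
Independent samples, unequal variances: SE_diff = √(SE₁² + SE₂²) = √(0.29062881 + 0.142129) = 0.6578.
z* = 1.960, so margin of error = 1.960 × 0.6578 = 1.2893.
Difference in means = 19.4 − 12.1 = 7.3000.
7.3000 ± 1.2893 → (6.01, 8.59).

(6.01, 8.59)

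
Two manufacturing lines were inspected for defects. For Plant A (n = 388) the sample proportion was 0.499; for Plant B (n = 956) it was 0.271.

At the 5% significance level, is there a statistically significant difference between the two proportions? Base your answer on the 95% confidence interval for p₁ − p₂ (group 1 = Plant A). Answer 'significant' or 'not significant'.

significant

The two standard errors are √(0.4990×0.5010/388) = 0.02538 and √(0.2710×0.7290/956) = 0.01438.
Because the samples are independent, SE_diff = √(0.02538² + 0.01438²) = 0.02917.
Using z* = 1.960 for 95%, ME = 1.960 × 0.02917 = 0.05717.
p̂₁ − p̂₂ = 0.2280; interval 0.2280 ± 0.05717 gives (0.17083, 0.28517).
The interval (0.17083, 0.28517) does not contain 0, so the difference is significant.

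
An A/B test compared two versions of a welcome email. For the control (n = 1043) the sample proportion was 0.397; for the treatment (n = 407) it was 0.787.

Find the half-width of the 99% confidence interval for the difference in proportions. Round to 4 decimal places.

Each SE is √(p̂(1−p̂)/n): √(0.3970·0.6030/1043) = 0.01515 and √(0.7870·0.2130/407) = 0.02029.
SE(p̂₁ − p̂₂) = √(SE₁² + SE₂²) = √(0.0002295225 + 0.0004116841) = 0.02532, since the two samples are independent.
At 99% confidence z* = 2.576; margin = 2.576 × 0.02532 = 0.06522.

0.0652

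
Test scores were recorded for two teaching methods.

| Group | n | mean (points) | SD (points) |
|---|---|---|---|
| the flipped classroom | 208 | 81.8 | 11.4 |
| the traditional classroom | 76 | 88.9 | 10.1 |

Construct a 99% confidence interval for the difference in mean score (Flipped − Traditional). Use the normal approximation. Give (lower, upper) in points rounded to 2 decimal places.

SE₁ = s₁/√n₁ = 11.4/√208 = 0.7904; SE₂ = 10.1/√76 = 1.1585.
Independent samples, unequal variances: SE_diff = √(SE₁² + SE₂²) = √(0.62473216 + 1.34212225) = 1.4024.
z* = 2.576, so margin of error = 2.576 × 1.4024 = 3.6126.
Difference in means = 81.8 − 88.9 = -7.1000.
-7.1000 ± 3.6126 → (-10.71, -3.49).

(-10.71, -3.49)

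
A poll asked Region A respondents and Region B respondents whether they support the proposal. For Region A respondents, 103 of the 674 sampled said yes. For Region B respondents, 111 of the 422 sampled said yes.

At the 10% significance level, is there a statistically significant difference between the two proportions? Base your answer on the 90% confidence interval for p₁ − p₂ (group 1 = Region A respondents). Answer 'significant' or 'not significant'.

significant

First, p̂₁ = 103/674 = 0.1528; p̂₂ = 111/422 = 0.2630.
The two standard errors are √(0.1528×0.8472/674) = 0.01386 and √(0.2630×0.7370/422) = 0.02143.
Because the samples are independent, SE_diff = √(0.01386² + 0.02143²) = 0.02552.
Using z* = 1.645 for 90%, ME = 1.645 × 0.02552 = 0.04198.
p̂₁ − p̂₂ = -0.1102; interval -0.1102 ± 0.04198 gives (-0.15218, -0.06822).
The interval (-0.15218, -0.06822) does not contain 0, so the difference is significant.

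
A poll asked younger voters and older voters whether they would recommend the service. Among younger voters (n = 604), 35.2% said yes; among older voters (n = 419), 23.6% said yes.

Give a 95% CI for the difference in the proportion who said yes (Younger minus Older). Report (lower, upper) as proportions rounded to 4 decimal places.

SE₁ = √(p̂₁(1−p̂₁)/n₁) = √(0.3520·0.6480/604) = 0.01943; SE₂ = √(0.2360·0.7640/419) = 0.02074.
Independent samples: SE of the difference = √(SE₁² + SE₂²) = √(0.0003775249 + 0.0004301476) = 0.02842.
z* for 95% confidence is 1.960, so the margin of error is 1.960 × 0.02842 = 0.05570.
Point estimate p̂₁ − p̂₂ = 0.3520 − 0.2360 = 0.1160.
0.1160 ± 0.05570 → (0.0603, 0.1717).

(0.0603, 0.1717)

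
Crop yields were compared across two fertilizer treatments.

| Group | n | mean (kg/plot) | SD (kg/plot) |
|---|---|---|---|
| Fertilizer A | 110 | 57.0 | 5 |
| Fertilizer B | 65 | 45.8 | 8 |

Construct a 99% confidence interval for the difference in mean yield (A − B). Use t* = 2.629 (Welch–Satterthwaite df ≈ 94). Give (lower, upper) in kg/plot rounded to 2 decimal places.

(8.31, 14.09)

Per-group SEs: s₁/√n₁ = 5/√110 = 0.4767, s₂/√n₂ = 8/√65 = 0.9923.
Unpooled SE of the difference: √(0.22724289 + 0.98465929) = 1.1009.
Margin of error = t* · SE = 2.629 × 1.1009 = 2.8943.
x̄₁ − x̄₂ = 57.0 − 45.8 = 11.2000.
CI: 11.2000 ± 2.8943 = (8.31, 14.09).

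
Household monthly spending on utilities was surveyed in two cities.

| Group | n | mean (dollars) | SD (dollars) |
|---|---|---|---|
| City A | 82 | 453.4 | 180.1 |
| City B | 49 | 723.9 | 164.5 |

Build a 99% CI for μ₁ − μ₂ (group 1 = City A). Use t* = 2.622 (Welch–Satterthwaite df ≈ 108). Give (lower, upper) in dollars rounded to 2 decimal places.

(-351.22, -189.78)

SE₁ = s₁/√n₁ = 180.1/√82 = 19.8887; SE₂ = 164.5/√49 = 23.5000.
Independent samples, unequal variances: SE_diff = √(SE₁² + SE₂²) = √(395.56038769 + 552.25) = 30.7865.
t* = 2.622, so margin of error = 2.622 × 30.7865 = 80.7222.
Difference in means = 453.4 − 723.9 = -270.5000.
-270.5000 ± 80.7222 → (-351.22, -189.78).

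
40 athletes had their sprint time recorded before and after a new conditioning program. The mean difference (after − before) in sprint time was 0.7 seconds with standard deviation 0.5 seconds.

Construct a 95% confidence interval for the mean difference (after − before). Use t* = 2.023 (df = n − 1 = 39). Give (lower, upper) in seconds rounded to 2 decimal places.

(0.54, 0.86)

This is a matched-pairs design, so SE = s_d/√n = 0.5/√40 = 0.0791.
Margin = 2.023 × 0.0791 = 0.1600; the interval is 0.7 ± 0.1600 = (0.54, 0.86).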